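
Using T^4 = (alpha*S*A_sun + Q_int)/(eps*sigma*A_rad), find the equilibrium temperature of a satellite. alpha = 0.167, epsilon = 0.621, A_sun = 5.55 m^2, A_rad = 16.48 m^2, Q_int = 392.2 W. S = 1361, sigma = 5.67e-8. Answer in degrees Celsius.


Numerator = alpha*S*A_sun + Q_int = 0.167*1361*5.55 + 392.2 = 1653.6428 W
Denominator = eps*sigma*A_rad = 0.621*5.67e-8*16.48 = 5.8027234e-07 W/K^4
T^4 = 2.8497703e+09 K^4
T = 231.0481 K = -42.1019 C

-42.1019 degrees Celsius


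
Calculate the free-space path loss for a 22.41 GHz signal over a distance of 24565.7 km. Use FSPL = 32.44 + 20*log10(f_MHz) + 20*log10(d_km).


f = 22.41 GHz = 22410.0000 MHz
d = 24565.7 km
FSPL = 32.44 + 20*log10(22410.0000) + 20*log10(24565.7)
FSPL = 32.44 + 87.0088 + 87.8066
FSPL = 207.2554 dB

207.2554 dB


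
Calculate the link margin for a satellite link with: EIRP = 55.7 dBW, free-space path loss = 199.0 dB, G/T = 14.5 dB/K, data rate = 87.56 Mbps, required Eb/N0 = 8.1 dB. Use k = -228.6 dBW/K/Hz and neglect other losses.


C/N0 = EIRP - FSPL + G/T - k = 55.7 - 199.0 + 14.5 - (-228.6)
C/N0 = 99.8000 dB-Hz
R_b = 87.56 Mbps = 8.756e+07 bps -> 10*log10(R_b) = 79.4231 dB-Hz
Eb/N0 = C/N0 - 10*log10(R_b) = 99.8000 - 79.4231 = 20.3769 dB
Margin = Eb/N0 - Eb/N0_req = 20.3769 - 8.1 = 12.2769 dB (link closes)

12.2769 dB


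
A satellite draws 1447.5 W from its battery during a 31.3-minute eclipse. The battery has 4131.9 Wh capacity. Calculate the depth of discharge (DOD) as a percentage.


E_used = P * t / 60 = 1447.5 * 31.3 / 60 = 755.1125 Wh
DOD = E_used / E_total * 100 = 755.1125 / 4131.9 * 100
DOD = 18.2752 %

18.2752 %


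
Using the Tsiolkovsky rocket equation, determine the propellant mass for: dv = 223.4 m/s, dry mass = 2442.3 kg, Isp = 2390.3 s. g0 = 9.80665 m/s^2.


ve = Isp * g0 = 2390.3 * 9.80665 = 23440.835495 m/s
mass ratio = exp(dv/ve) = exp(223.4/23440.835495) = 1.00957594
m_prop = m_dry * (mr - 1) = 2442.3 * (1.00957594 - 1)
m_prop = 23.3873 kg

23.3873 kg


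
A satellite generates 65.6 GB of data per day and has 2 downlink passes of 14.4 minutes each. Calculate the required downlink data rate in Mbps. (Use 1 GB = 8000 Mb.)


total contact time = 2 * 14.4 * 60 = 1728.0000 s
data = 65.6 GB = 524800.0000 Mb
rate = 524800.0000 / 1728.0000 = 303.7037 Mbps

303.7037 Mbps


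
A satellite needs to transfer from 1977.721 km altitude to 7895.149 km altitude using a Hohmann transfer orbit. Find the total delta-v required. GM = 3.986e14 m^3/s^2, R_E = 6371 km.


r1 = 8348.7210 km = 8.348721e+06 m
r2 = 14266.1490 km = 1.4266149e+07 m
dv1 = sqrt(mu/r1)*(sqrt(2*r2/(r1+r2)) - 1) = 851.5284 m/s
dv2 = sqrt(mu/r2)*(1 - sqrt(2*r1/(r1+r2))) = 743.8965 m/s
total dv = |dv1| + |dv2| = 851.5284 + 743.8965 = 1595.4248 m/s = 1.5954 km/s

1.5954 km/s


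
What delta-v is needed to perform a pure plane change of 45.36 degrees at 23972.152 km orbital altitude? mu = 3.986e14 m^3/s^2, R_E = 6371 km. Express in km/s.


r = 30343.1520 km = 3.0343152e+07 m
V = sqrt(mu/r) = 3624.4182 m/s
di = 45.36 deg = 0.7916813 rad
dV = 2*V*sin(di/2) = 2*3624.4182*sin(0.3958407)
dV = 2795.0353 m/s = 2.7950 km/s

2.7950 km/s


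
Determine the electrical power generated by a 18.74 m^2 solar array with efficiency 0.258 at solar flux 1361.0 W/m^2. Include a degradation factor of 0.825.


P = area * eta * S * degradation
P = 18.74 * 0.258 * 1361.0 * 0.825
P = 5428.7690 W

5428.7690 W


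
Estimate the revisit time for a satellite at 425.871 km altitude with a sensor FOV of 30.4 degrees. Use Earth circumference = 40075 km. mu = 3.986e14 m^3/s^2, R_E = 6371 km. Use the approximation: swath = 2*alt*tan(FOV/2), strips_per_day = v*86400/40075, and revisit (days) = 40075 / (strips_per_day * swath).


swath = 2*425.871*tan(0.26529) = 231.4132 km
v = sqrt(mu/r) = 7657.9783 m/s = 7.6580 km/s
strips/day = v*86400/40075 = 7.6580*86400/40075 = 16.5103
coverage/day = strips * swath = 16.5103 * 231.4132 = 3820.6956 km
revisit = 40075 / 3820.6956 = 10.4889 days

10.4889 days


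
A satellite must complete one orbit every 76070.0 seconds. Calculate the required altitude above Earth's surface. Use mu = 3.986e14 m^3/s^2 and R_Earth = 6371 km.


T = 76070.0 s
r = (mu*T^2/(4*pi^2))^(1/3) = (3.986e14 * 76070.0^2 / (4*pi^2))^(1/3)
r = 3.8803253e+07 m = 38803.2525 km
alt = r - R_E = 38803.2525 - 6371 = 32432.2525 km

32432.2525 km


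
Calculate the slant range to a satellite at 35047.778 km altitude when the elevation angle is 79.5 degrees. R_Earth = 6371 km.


h = 35047.778 km, el = 79.5 deg
d = -R_E*sin(el) + sqrt((R_E*sin(el))^2 + 2*R_E*h + h^2)
d = -6371.0000*sin(1.3875) + sqrt((6371.0000*0.9832549)^2 + 2*6371.0000*35047.778 + 35047.778^2)
d = 35138.1853 km

35138.1853 km


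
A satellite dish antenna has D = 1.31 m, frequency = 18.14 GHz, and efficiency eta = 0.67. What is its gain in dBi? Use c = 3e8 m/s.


lambda = c/f = 3e8 / 1.814e+10 = 0.01653804 m
G = eta*(pi*D/lambda)^2 = 0.67*(pi*1.31/0.01653804)^2
G = 41490.5503 (linear)
G = 10*log10(41490.5503) = 46.1795 dBi

46.1795 dBi


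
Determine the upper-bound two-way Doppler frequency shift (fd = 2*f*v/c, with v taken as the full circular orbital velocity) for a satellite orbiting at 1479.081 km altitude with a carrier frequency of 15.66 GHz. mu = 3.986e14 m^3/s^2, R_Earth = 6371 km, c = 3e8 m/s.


r = 7.850081e+06 m
v = sqrt(mu/r) = 7125.7664 m/s (worst-case radial velocity)
f = 15.66 GHz = 1.566e+10 Hz
fd = 2*f*v/c = 2*1.566e+10*7125.7664/3.0e+08
fd = 743930.0073 Hz

743930.0073 Hz


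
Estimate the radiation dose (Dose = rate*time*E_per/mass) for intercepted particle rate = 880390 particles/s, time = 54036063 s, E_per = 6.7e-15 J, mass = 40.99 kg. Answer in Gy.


Total energy deposited = rate * time * E_per
  = 880390 * 54036063 * 6.7e-15 = 0.3187378 J
Dose = E_total / mass = 0.3187378 / 40.99
Dose = 0.00777599 Gy

0.0078 Gy


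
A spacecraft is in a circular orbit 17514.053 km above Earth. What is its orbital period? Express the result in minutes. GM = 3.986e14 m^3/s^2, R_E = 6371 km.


r = 23885.0530 km = 2.3885053e+07 m
T = 2*pi*sqrt(r^3/mu) = 2*pi*sqrt(1.3626321e+22 / 3.986e14)
T = 36736.7333 s = 612.2789 min

612.2789 minutes


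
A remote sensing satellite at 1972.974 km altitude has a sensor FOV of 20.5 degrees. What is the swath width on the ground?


FOV = 20.5 deg = 0.3577925 rad
swath = 2 * alt * tan(FOV/2) = 2 * 1972.974 * tan(0.1788962)
swath = 2 * 1972.974 * 0.1808295
swath = 713.5436 km

713.5436 km


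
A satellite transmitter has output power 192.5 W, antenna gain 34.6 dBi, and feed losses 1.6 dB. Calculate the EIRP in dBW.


Pt = 192.5 W = 22.8443 dBW
EIRP = Pt_dBW + Gt - losses = 22.8443 + 34.6 - 1.6 = 55.8443 dBW

55.8443 dBW


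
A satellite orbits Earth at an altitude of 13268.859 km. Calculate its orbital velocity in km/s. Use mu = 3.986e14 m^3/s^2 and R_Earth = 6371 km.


r = R_E + alt = 6371.0 + 13268.859 = 19639.8590 km = 1.9639859e+07 m
v = sqrt(mu/r) = sqrt(3.986e14 / 1.9639859e+07) = 4505.0484 m/s = 4.5050 km/s

4.5050 km/s


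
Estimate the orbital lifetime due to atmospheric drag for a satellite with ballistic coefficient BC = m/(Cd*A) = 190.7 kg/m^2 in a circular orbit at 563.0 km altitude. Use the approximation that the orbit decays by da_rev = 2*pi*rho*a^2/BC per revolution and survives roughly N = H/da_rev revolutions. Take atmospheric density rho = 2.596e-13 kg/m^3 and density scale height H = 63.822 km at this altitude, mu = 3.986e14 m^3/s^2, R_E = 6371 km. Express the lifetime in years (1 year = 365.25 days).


a = R_E + alt = 6934.0000 km = 6.934e+06 m
da_rev = 2*pi*rho*a^2/BC = 2*pi*2.596e-13*(6.934e+06)^2/190.7 = 0.411245859 m per revolution
N = H/da_rev = 63822.0000 m / 0.411245859 m = 155191.8362 revolutions
P = 2*pi*sqrt(a^3/mu) = 5746.2826 s
lifetime = N*P = 155191.8362 * 5746.2826 = 8.9177614e+08 s = 10321.4831 days
years = 10321.4831 / 365.25 = 28.2587 years

28.2587 years


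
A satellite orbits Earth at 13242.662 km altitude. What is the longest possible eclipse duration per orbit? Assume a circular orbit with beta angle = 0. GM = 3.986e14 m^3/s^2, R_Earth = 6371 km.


r = 19613.6620 km
T = 455.6150 min
Eclipse fraction = arcsin(R_E/r)/pi = arcsin(6371.0000/19613.6620)/pi
= arcsin(0.3248246)/pi = 0.1053053
Eclipse duration = 0.1053053 * 455.6150 = 47.9787 min

47.9787 minutes


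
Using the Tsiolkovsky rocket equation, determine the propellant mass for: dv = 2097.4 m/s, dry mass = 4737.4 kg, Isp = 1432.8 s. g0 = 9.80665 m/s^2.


ve = Isp * g0 = 1432.8 * 9.80665 = 14050.968120 m/s
mass ratio = exp(dv/ve) = exp(2097.4/14050.968120) = 1.16098740
m_prop = m_dry * (mr - 1) = 4737.4 * (1.16098740 - 1)
m_prop = 762.6617 kg

762.6617 kg


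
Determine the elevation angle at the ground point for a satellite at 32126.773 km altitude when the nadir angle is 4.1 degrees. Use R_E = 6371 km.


r = R_E + alt = 38497.7730 km
Law of sines in the satellite / Earth-center / ground-point triangle:
  sin(nadir)/R_E = sin(90 + el)/r  =>  cos(el) = (r/R_E)*sin(nadir)
cos(el) = (38497.7730 / 6371.0000) * sin(4.1 deg) = 0.4320346
el = arccos(0.4320346) = 64.4033 deg
(Earth-central angle = 90 - nadir - el = 21.4967 deg)

64.4033 degrees


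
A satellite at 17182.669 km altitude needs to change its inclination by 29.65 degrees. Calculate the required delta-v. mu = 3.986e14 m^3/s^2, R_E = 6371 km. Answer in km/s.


r = 23553.6690 km = 2.3553669e+07 m
V = sqrt(mu/r) = 4113.7639 m/s
di = 29.65 deg = 0.5174901 rad
dV = 2*V*sin(di/2) = 2*4113.7639*sin(0.2587451)
dV = 2105.1577 m/s = 2.1052 km/s

2.1052 km/s


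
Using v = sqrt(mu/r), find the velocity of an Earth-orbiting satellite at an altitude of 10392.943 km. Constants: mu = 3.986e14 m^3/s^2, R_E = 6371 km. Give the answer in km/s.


r = R_E + alt = 6371.0 + 10392.943 = 16763.9430 km = 1.6763943e+07 m
v = sqrt(mu/r) = sqrt(3.986e14 / 1.6763943e+07) = 4876.1893 m/s = 4.8762 km/s

4.8762 km/s


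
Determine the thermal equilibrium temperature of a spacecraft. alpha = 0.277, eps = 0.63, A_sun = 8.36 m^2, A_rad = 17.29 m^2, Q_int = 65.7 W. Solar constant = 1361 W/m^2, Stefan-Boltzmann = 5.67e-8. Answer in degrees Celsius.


Numerator = alpha*S*A_sun + Q_int = 0.277*1361*8.36 + 65.7 = 3217.3949 W
Denominator = eps*sigma*A_rad = 0.63*5.67e-8*17.29 = 6.1761609e-07 W/K^4
T^4 = 5.2093768e+09 K^4
T = 268.6559 K = -4.4941 C

-4.4941 degrees Celsius


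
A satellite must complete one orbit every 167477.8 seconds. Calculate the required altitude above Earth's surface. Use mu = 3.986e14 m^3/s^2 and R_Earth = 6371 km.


T = 167477.8 s
r = (mu*T^2/(4*pi^2))^(1/3) = (3.986e14 * 167477.8^2 / (4*pi^2))^(1/3)
r = 6.5669547e+07 m = 65669.5465 km
alt = r - R_E = 65669.5465 - 6371 = 59298.5465 km

59298.5465 km


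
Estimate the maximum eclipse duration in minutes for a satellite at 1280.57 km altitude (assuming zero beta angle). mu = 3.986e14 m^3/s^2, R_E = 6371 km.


r = 7651.5700 km
T = 111.0161 min
Eclipse fraction = arcsin(R_E/r)/pi = arcsin(6371.0000/7651.5700)/pi
= arcsin(0.8326396)/pi = 0.3131714
Eclipse duration = 0.3131714 * 111.0161 = 34.7671 min

34.7671 minutes


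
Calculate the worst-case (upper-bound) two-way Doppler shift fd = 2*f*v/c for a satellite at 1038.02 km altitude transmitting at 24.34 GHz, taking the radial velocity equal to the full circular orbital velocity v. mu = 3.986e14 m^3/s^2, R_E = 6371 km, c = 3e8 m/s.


r = 7.40902e+06 m
v = sqrt(mu/r) = 7334.7998 m/s (worst-case radial velocity)
f = 24.34 GHz = 2.434e+10 Hz
fd = 2*f*v/c = 2*2.434e+10*7334.7998/3.0e+08
fd = 1.1901935e+06 Hz

1.1902e+06 Hz


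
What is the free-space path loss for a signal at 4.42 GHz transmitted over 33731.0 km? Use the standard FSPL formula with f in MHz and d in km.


f = 4.42 GHz = 4420.0000 MHz
d = 33731.0 km
FSPL = 32.44 + 20*log10(4420.0000) + 20*log10(33731.0)
FSPL = 32.44 + 72.9084 + 90.5606
FSPL = 195.9090 dB

195.9090 dB


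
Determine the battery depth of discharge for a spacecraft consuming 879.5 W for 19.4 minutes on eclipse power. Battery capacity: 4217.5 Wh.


E_used = P * t / 60 = 879.5 * 19.4 / 60 = 284.3717 Wh
DOD = E_used / E_total * 100 = 284.3717 / 4217.5 * 100
DOD = 6.7427 %

6.7427 %


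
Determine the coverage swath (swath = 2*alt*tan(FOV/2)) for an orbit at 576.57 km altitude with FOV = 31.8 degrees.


FOV = 31.8 deg = 0.5550147 rad
swath = 2 * alt * tan(FOV/2) = 2 * 576.57 * tan(0.2775074)
swath = 2 * 576.57 * 0.2848575
swath = 328.4806 km

328.4806 km


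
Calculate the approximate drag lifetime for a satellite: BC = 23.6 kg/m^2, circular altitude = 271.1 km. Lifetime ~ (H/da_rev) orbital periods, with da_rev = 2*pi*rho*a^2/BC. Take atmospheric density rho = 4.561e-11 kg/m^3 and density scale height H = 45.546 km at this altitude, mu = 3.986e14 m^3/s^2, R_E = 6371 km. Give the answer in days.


a = R_E + alt = 6642.1000 km = 6.6421e+06 m
da_rev = 2*pi*rho*a^2/BC = 2*pi*4.561e-11*(6.6421e+06)^2/23.6 = 535.721107 m per revolution
N = H/da_rev = 45546.0000 m / 535.721107 m = 85.0181 revolutions
P = 2*pi*sqrt(a^3/mu) = 5387.2774 s
lifetime = N*P = 85.0181 * 5387.2774 = 458016.1802 s = 5.3011 days

5.3011 days


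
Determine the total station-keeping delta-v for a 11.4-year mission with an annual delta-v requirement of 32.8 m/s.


dV = rate * years = 32.8 * 11.4
dV = 373.9200 m/s

373.9200 m/s


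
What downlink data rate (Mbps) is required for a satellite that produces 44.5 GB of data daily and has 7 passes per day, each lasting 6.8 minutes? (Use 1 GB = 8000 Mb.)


total contact time = 7 * 6.8 * 60 = 2856.0000 s
data = 44.5 GB = 356000.0000 Mb
rate = 356000.0000 / 2856.0000 = 124.6499 Mbps

124.6499 Mbps


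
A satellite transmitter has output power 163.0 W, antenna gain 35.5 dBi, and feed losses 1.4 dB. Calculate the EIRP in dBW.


Pt = 163.0 W = 22.1219 dBW
EIRP = Pt_dBW + Gt - losses = 22.1219 + 35.5 - 1.4 = 56.2219 dBW

56.2219 dBW


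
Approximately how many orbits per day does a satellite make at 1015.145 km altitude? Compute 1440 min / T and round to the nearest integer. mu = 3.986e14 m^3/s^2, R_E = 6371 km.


r = 7.386145e+06 m
T = 2*pi*sqrt(r^3/mu) = 6317.3940 s = 105.2899 min
revs/day = 1440 / 105.2899 = 13.6765
Rounded: 14 revolutions per day

14 revolutions per day


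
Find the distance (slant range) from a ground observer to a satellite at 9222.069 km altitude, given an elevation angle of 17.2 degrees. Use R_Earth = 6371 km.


h = 9222.069 km, el = 17.2 deg
d = -R_E*sin(el) + sqrt((R_E*sin(el))^2 + 2*R_E*h + h^2)
d = -6371.0000*sin(0.3001966) + sqrt((6371.0000*0.2957081)^2 + 2*6371.0000*9222.069 + 9222.069^2)
d = 12472.3475 km

12472.3475 km


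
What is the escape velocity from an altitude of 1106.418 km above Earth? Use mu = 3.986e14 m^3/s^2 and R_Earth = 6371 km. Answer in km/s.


r = 6371.0 + 1106.418 = 7477.4180 km = 7.477418e+06 m
v_esc = sqrt(2*mu/r) = sqrt(2*3.986e14 / 7.477418e+06)
v_esc = 10325.4221 m/s = 10.3254 km/s

10.3254 km/s


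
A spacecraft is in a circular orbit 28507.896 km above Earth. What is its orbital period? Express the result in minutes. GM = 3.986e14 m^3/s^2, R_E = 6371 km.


r = 34878.8960 km = 3.4878896e+07 m
T = 2*pi*sqrt(r^3/mu) = 2*pi*sqrt(4.2431481e+22 / 3.986e14)
T = 64826.9092 s = 1080.4485 min

1080.4485 minutes


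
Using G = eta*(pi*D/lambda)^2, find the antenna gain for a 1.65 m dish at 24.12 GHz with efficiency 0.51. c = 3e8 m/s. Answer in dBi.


lambda = c/f = 3e8 / 2.412e+10 = 0.01243781 m
G = eta*(pi*D/lambda)^2 = 0.51*(pi*1.65/0.01243781)^2
G = 88582.9027 (linear)
G = 10*log10(88582.9027) = 49.4735 dBi

49.4735 dBi


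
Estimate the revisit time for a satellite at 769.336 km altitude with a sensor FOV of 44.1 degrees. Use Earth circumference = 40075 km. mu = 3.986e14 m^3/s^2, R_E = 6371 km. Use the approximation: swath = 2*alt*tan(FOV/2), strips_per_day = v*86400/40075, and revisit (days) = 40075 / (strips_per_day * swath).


swath = 2*769.336*tan(0.3848451) = 623.2263 km
v = sqrt(mu/r) = 7471.5262 m/s = 7.4715 km/s
strips/day = v*86400/40075 = 7.4715*86400/40075 = 16.1083
coverage/day = strips * swath = 16.1083 * 623.2263 = 10039.1125 km
revisit = 40075 / 10039.1125 = 3.9919 days

3.9919 days


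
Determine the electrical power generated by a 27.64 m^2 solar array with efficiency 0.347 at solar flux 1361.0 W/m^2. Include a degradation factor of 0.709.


P = area * eta * S * degradation
P = 27.64 * 0.347 * 1361.0 * 0.709
P = 9254.9031 W

9254.9031 W


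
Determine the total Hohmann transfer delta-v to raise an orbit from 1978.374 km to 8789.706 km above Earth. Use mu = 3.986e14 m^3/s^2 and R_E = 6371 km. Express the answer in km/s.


r1 = 8349.3740 km = 8.349374e+06 m
r2 = 15160.7060 km = 1.5160706e+07 m
dv1 = sqrt(mu/r1)*(sqrt(2*r2/(r1+r2)) - 1) = 937.3200 m/s
dv2 = sqrt(mu/r2)*(1 - sqrt(2*r1/(r1+r2))) = 806.1448 m/s
total dv = |dv1| + |dv2| = 937.3200 + 806.1448 = 1743.4648 m/s = 1.7435 km/s

1.7435 km/s


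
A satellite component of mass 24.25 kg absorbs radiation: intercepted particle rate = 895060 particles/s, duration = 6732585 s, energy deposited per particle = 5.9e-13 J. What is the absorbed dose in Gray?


Total energy deposited = rate * time * E_per
  = 895060 * 6732585 * 5.9e-13 = 3.5554 J
Dose = E_total / mass = 3.5554 / 24.25
Dose = 0.1466136 Gy

0.1466 Gy


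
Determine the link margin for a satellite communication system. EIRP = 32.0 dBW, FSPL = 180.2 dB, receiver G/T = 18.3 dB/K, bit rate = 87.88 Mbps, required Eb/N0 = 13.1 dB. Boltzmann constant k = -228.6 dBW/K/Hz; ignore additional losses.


C/N0 = EIRP - FSPL + G/T - k = 32.0 - 180.2 + 18.3 - (-228.6)
C/N0 = 98.7000 dB-Hz
R_b = 87.88 Mbps = 8.788e+07 bps -> 10*log10(R_b) = 79.4389 dB-Hz
Eb/N0 = C/N0 - 10*log10(R_b) = 98.7000 - 79.4389 = 19.2611 dB
Margin = Eb/N0 - Eb/N0_req = 19.2611 - 13.1 = 6.1611 dB (link closes)

6.1611 dB


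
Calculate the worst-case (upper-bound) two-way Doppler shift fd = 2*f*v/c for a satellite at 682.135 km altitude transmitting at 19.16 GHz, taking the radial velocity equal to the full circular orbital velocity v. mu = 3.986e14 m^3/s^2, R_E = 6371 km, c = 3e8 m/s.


r = 7.053135e+06 m
v = sqrt(mu/r) = 7517.5712 m/s (worst-case radial velocity)
f = 19.16 GHz = 1.916e+10 Hz
fd = 2*f*v/c = 2*1.916e+10*7517.5712/3.0e+08
fd = 960244.4255 Hz

960244.4255 Hz


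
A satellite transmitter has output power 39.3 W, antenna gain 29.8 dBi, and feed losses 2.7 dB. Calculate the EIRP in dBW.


Pt = 39.3 W = 15.9439 dBW
EIRP = Pt_dBW + Gt - losses = 15.9439 + 29.8 - 2.7 = 43.0439 dBW

43.0439 dBW


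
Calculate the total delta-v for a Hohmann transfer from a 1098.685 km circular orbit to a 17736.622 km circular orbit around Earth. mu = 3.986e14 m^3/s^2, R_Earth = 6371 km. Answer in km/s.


r1 = 7469.6850 km = 7.469685e+06 m
r2 = 24107.6220 km = 2.4107622e+07 m
dv1 = sqrt(mu/r1)*(sqrt(2*r2/(r1+r2)) - 1) = 1721.6030 m/s
dv2 = sqrt(mu/r2)*(1 - sqrt(2*r1/(r1+r2))) = 1269.3698 m/s
total dv = |dv1| + |dv2| = 1721.6030 + 1269.3698 = 2990.9728 m/s = 2.9910 km/s

2.9910 km/s


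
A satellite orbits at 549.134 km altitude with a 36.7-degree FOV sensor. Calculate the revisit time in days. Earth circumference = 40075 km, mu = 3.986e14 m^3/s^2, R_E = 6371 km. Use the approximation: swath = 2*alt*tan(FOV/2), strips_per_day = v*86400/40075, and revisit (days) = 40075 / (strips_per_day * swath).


swath = 2*549.134*tan(0.3202679) = 364.2810 km
v = sqrt(mu/r) = 7589.4691 m/s = 7.5895 km/s
strips/day = v*86400/40075 = 7.5895*86400/40075 = 16.3626
coverage/day = strips * swath = 16.3626 * 364.2810 = 5960.5741 km
revisit = 40075 / 5960.5741 = 6.7233 days

6.7233 days


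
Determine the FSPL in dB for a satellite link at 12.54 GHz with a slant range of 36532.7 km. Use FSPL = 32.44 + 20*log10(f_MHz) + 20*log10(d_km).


f = 12.54 GHz = 12540.0000 MHz
d = 36532.7 km
FSPL = 32.44 + 20*log10(12540.0000) + 20*log10(36532.7)
FSPL = 32.44 + 81.9660 + 91.2536
FSPL = 205.6596 dB

205.6596 dB


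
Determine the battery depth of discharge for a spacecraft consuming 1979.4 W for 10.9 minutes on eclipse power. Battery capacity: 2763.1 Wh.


E_used = P * t / 60 = 1979.4 * 10.9 / 60 = 359.5910 Wh
DOD = E_used / E_total * 100 = 359.5910 / 2763.1 * 100
DOD = 13.0140 %

13.0140 %


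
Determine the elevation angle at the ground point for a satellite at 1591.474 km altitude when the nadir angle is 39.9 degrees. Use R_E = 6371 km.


r = R_E + alt = 7962.4740 km
Law of sines in the satellite / Earth-center / ground-point triangle:
  sin(nadir)/R_E = sin(90 + el)/r  =>  cos(el) = (r/R_E)*sin(nadir)
cos(el) = (7962.4740 / 6371.0000) * sin(39.9 deg) = 0.8016836
el = arccos(0.8016836) = 36.7088 deg
(Earth-central angle = 90 - nadir - el = 13.3912 deg)

36.7088 degrees


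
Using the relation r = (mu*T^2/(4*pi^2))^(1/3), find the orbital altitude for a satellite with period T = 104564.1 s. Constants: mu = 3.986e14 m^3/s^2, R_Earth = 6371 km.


T = 104564.1 s
r = (mu*T^2/(4*pi^2))^(1/3) = (3.986e14 * 104564.1^2 / (4*pi^2))^(1/3)
r = 4.7971237e+07 m = 47971.2375 km
alt = r - R_E = 47971.2375 - 6371 = 41600.2375 km

41600.2375 km


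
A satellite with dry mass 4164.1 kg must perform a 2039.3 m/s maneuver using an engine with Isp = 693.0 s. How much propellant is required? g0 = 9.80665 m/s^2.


ve = Isp * g0 = 693.0 * 9.80665 = 6796.008450 m/s
mass ratio = exp(dv/ve) = exp(2039.3/6796.008450) = 1.34995762
m_prop = m_dry * (mr - 1) = 4164.1 * (1.34995762 - 1)
m_prop = 1457.2585 kg

1457.2585 kg


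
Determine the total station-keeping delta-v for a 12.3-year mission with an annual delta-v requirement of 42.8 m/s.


dV = rate * years = 42.8 * 12.3
dV = 526.4400 m/s

526.4400 m/s


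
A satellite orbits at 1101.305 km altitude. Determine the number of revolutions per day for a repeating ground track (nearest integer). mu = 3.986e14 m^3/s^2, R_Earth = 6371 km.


r = 7.472305e+06 m
T = 2*pi*sqrt(r^3/mu) = 6428.2552 s = 107.1376 min
revs/day = 1440 / 107.1376 = 13.4407
Rounded: 13 revolutions per day

13 revolutions per day


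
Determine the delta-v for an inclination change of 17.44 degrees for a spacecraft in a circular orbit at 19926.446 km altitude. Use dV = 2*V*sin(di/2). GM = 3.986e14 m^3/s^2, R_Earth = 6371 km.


r = 26297.4460 km = 2.6297446e+07 m
V = sqrt(mu/r) = 3893.2461 m/s
di = 17.44 deg = 0.3043854 rad
dV = 2*V*sin(di/2) = 2*3893.2461*sin(0.1521927)
dV = 1180.4779 m/s = 1.1805 km/s

1.1805 km/s


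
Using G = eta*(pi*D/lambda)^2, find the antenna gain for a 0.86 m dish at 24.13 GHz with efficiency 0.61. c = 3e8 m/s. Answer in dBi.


lambda = c/f = 3e8 / 2.413e+10 = 0.01243266 m
G = eta*(pi*D/lambda)^2 = 0.61*(pi*0.86/0.01243266)^2
G = 28807.0388 (linear)
G = 10*log10(28807.0388) = 44.5950 dBi

44.5950 dBi


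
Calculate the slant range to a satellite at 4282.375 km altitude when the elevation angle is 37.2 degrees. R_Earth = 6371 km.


h = 4282.375 km, el = 37.2 deg
d = -R_E*sin(el) + sqrt((R_E*sin(el))^2 + 2*R_E*h + h^2)
d = -6371.0000*sin(0.6492625) + sqrt((6371.0000*0.6045991)^2 + 2*6371.0000*4282.375 + 4282.375^2)
d = 5515.1636 km

5515.1636 km


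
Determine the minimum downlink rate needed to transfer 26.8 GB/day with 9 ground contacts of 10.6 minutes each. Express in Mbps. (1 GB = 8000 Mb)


total contact time = 9 * 10.6 * 60 = 5724.0000 s
data = 26.8 GB = 214400.0000 Mb
rate = 214400.0000 / 5724.0000 = 37.4563 Mbps

37.4563 Mbps


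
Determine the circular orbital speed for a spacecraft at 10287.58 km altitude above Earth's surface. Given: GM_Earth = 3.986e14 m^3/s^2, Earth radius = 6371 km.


r = R_E + alt = 6371.0 + 10287.58 = 16658.5800 km = 1.665858e+07 m
v = sqrt(mu/r) = sqrt(3.986e14 / 1.665858e+07) = 4891.5856 m/s = 4.8916 km/s

4.8916 km/s


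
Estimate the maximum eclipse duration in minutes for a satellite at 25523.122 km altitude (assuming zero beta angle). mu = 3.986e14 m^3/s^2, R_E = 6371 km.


r = 31894.1220 km
T = 944.7697 min
Eclipse fraction = arcsin(R_E/r)/pi = arcsin(6371.0000/31894.1220)/pi
= arcsin(0.1997547)/pi = 0.06401452
Eclipse duration = 0.06401452 * 944.7697 = 60.4790 min

60.4790 minutes


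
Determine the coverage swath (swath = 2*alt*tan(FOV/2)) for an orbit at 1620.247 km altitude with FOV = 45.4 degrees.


FOV = 45.4 deg = 0.7923795 rad
swath = 2 * alt * tan(FOV/2) = 2 * 1620.247 * tan(0.3961897)
swath = 2 * 1620.247 * 0.4183091
swath = 1355.5280 km

1355.5280 km


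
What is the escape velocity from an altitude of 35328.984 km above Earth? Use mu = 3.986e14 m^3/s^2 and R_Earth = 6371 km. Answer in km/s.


r = 6371.0 + 35328.984 = 41699.9840 km = 4.1699984e+07 m
v_esc = sqrt(2*mu/r) = sqrt(2*3.986e14 / 4.1699984e+07)
v_esc = 4372.3579 m/s = 4.3724 km/s

4.3724 km/s


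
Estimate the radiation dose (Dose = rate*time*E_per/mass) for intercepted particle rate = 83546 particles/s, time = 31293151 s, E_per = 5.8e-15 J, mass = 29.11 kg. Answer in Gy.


Total energy deposited = rate * time * E_per
  = 83546 * 31293151 * 5.8e-15 = 0.01516362 J
Dose = E_total / mass = 0.01516362 / 29.11
Dose = 5.2090766e-04 Gy

5.2091e-04 Gy


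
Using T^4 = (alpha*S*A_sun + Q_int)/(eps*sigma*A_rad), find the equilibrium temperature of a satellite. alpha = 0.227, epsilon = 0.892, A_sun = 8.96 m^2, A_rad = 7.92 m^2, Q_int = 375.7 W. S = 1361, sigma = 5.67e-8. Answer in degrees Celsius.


Numerator = alpha*S*A_sun + Q_int = 0.227*1361*8.96 + 375.7 = 3143.8651 W
Denominator = eps*sigma*A_rad = 0.892*5.67e-8*7.92 = 4.0056509e-07 W/K^4
T^4 = 7.848575e+09 K^4
T = 297.6444 K = 24.4944 C

24.4944 degrees Celsius


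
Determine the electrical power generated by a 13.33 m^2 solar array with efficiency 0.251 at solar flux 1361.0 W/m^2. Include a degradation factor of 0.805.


P = area * eta * S * degradation
P = 13.33 * 0.251 * 1361.0 * 0.805
P = 3665.7081 W

3665.7081 W


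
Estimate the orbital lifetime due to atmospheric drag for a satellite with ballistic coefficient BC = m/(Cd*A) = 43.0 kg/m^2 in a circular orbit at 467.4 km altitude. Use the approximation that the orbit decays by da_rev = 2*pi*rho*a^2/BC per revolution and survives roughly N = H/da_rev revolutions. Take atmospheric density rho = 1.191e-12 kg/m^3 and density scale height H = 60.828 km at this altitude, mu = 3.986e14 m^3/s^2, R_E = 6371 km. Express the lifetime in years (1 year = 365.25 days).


a = R_E + alt = 6838.4000 km = 6.8384e+06 m
da_rev = 2*pi*rho*a^2/BC = 2*pi*1.191e-12*(6.8384e+06)^2/43.0 = 8.138272 m per revolution
N = H/da_rev = 60828.0000 m / 8.138272 m = 7474.3144 revolutions
P = 2*pi*sqrt(a^3/mu) = 5627.8559 s
lifetime = N*P = 7474.3144 * 5627.8559 = 4.2064365e+07 s = 486.8561 days
years = 486.8561 / 365.25 = 1.3329 years

1.3329 years


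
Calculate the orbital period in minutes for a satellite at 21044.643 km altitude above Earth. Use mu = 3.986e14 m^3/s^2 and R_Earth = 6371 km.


r = 27415.6430 km = 2.7415643e+07 m
T = 2*pi*sqrt(r^3/mu) = 2*pi*sqrt(2.0606077e+22 / 3.986e14)
T = 45176.1145 s = 752.9352 min

752.9352 minutes


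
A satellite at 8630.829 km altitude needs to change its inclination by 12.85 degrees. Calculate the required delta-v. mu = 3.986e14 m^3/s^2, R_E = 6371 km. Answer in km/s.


r = 15001.8290 km = 1.5001829e+07 m
V = sqrt(mu/r) = 5154.6187 m/s
di = 12.85 deg = 0.2242748 rad
dV = 2*V*sin(di/2) = 2*5154.6187*sin(0.1121374)
dV = 1153.6298 m/s = 1.1536 km/s

1.1536 km/s


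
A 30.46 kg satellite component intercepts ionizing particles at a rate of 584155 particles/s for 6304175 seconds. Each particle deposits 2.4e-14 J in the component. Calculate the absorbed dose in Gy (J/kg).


Total energy deposited = rate * time * E_per
  = 584155 * 6304175 * 2.4e-14 = 0.08838277 J
Dose = E_total / mass = 0.08838277 / 30.46
Dose = 0.002901601 Gy

0.0029 Gy


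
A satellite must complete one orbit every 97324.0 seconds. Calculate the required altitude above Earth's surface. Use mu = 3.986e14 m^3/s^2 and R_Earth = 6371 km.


T = 97324.0 s
r = (mu*T^2/(4*pi^2))^(1/3) = (3.986e14 * 97324.0^2 / (4*pi^2))^(1/3)
r = 4.5730486e+07 m = 45730.4863 km
alt = r - R_E = 45730.4863 - 6371 = 39359.4863 km

39359.4863 km


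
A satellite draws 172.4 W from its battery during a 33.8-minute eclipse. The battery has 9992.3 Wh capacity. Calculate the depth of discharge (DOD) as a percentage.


E_used = P * t / 60 = 172.4 * 33.8 / 60 = 97.1187 Wh
DOD = E_used / E_total * 100 = 97.1187 / 9992.3 * 100
DOD = 0.9719351 %

0.9719 %


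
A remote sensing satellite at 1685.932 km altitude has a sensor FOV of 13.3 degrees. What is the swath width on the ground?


FOV = 13.3 deg = 0.2321288 rad
swath = 2 * alt * tan(FOV/2) = 2 * 1685.932 * tan(0.1160644)
swath = 2 * 1685.932 * 0.1165884
swath = 393.1202 km

393.1202 km


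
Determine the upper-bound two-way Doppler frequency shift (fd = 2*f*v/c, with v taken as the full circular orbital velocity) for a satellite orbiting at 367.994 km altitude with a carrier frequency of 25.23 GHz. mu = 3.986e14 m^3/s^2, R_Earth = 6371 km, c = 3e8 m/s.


r = 6.738994e+06 m
v = sqrt(mu/r) = 7690.7928 m/s (worst-case radial velocity)
f = 25.23 GHz = 2.523e+10 Hz
fd = 2*f*v/c = 2*2.523e+10*7690.7928/3.0e+08
fd = 1.2935914e+06 Hz

1.2936e+06 Hz


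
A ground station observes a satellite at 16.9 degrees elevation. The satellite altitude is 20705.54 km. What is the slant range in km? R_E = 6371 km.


h = 20705.54 km, el = 16.9 deg
d = -R_E*sin(el) + sqrt((R_E*sin(el))^2 + 2*R_E*h + h^2)
d = -6371.0000*sin(0.2949606) + sqrt((6371.0000*0.2907022)^2 + 2*6371.0000*20705.54 + 20705.54^2)
d = 24529.3600 km

24529.3600 km


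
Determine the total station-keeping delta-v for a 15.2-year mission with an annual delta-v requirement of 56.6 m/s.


dV = rate * years = 56.6 * 15.2
dV = 860.3200 m/s

860.3200 m/s


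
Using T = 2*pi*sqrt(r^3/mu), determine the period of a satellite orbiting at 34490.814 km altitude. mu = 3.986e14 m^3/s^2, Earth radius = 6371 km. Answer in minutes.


r = 40861.8140 km = 4.0861814e+07 m
T = 2*pi*sqrt(r^3/mu) = 2*pi*sqrt(6.8226474e+22 / 3.986e14)
T = 82203.0033 s = 1370.0501 min

1370.0501 minutes


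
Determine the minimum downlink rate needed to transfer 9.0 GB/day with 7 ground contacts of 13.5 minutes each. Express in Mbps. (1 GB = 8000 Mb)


total contact time = 7 * 13.5 * 60 = 5670.0000 s
data = 9.0 GB = 72000.0000 Mb
rate = 72000.0000 / 5670.0000 = 12.6984 Mbps

12.6984 Mbps


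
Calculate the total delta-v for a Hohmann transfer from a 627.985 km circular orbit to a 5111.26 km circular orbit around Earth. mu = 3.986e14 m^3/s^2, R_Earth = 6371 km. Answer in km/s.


r1 = 6998.9850 km = 6.998985e+06 m
r2 = 11482.2600 km = 1.148226e+07 m
dv1 = sqrt(mu/r1)*(sqrt(2*r2/(r1+r2)) - 1) = 865.6929 m/s
dv2 = sqrt(mu/r2)*(1 - sqrt(2*r1/(r1+r2))) = 764.2031 m/s
total dv = |dv1| + |dv2| = 865.6929 + 764.2031 = 1629.8960 m/s = 1.6299 km/s

1.6299 km/s


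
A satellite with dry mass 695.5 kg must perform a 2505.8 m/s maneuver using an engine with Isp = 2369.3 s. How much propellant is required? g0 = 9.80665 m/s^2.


ve = Isp * g0 = 2369.3 * 9.80665 = 23234.895845 m/s
mass ratio = exp(dv/ve) = exp(2505.8/23234.895845) = 1.11387665
m_prop = m_dry * (mr - 1) = 695.5 * (1.11387665 - 1)
m_prop = 79.2012 kg

79.2012 kg


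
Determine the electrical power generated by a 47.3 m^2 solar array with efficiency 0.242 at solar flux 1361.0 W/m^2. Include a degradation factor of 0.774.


P = area * eta * S * degradation
P = 47.3 * 0.242 * 1361.0 * 0.774
P = 12058.0087 W

12058.0087 W


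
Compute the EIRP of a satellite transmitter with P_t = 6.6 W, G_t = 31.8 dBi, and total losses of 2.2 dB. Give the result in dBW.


Pt = 6.6 W = 8.1954 dBW
EIRP = Pt_dBW + Gt - losses = 8.1954 + 31.8 - 2.2 = 37.7954 dBW

37.7954 dBW


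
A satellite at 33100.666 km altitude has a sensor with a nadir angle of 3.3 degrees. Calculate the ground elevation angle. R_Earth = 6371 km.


r = R_E + alt = 39471.6660 km
Law of sines in the satellite / Earth-center / ground-point triangle:
  sin(nadir)/R_E = sin(90 + el)/r  =>  cos(el) = (r/R_E)*sin(nadir)
cos(el) = (39471.6660 / 6371.0000) * sin(3.3 deg) = 0.3566392
el = arccos(0.3566392) = 69.1061 deg
(Earth-central angle = 90 - nadir - el = 17.5939 deg)

69.1061 degrees


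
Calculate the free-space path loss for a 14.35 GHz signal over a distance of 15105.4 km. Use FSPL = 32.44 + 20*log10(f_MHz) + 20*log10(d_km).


f = 14.35 GHz = 14350.0000 MHz
d = 15105.4 km
FSPL = 32.44 + 20*log10(14350.0000) + 20*log10(15105.4)
FSPL = 32.44 + 83.1370 + 83.5826
FSPL = 199.1597 dB

199.1597 dB


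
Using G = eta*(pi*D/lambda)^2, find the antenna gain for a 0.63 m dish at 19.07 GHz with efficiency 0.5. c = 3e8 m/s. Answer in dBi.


lambda = c/f = 3e8 / 1.907e+10 = 0.01573152 m
G = eta*(pi*D/lambda)^2 = 0.5*(pi*0.63/0.01573152)^2
G = 7914.2493 (linear)
G = 10*log10(7914.2493) = 38.9841 dBi

38.9841 dBi


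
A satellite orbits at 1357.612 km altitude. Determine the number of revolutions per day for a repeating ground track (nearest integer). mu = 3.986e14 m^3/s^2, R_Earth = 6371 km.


r = 7.728612e+06 m
T = 2*pi*sqrt(r^3/mu) = 6761.8180 s = 112.6970 min
revs/day = 1440 / 112.6970 = 12.7776
Rounded: 13 revolutions per day

13 revolutions per day


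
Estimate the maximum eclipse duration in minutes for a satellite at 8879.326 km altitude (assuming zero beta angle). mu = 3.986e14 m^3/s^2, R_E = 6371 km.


r = 15250.3260 km
T = 312.3767 min
Eclipse fraction = arcsin(R_E/r)/pi = arcsin(6371.0000/15250.3260)/pi
= arcsin(0.4177616)/pi = 0.1371853
Eclipse duration = 0.1371853 * 312.3767 = 42.8535 min

42.8535 minutes


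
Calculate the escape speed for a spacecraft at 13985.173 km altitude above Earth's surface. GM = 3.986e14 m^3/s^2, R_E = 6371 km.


r = 6371.0 + 13985.173 = 20356.1730 km = 2.0356173e+07 m
v_esc = sqrt(2*mu/r) = sqrt(2*3.986e14 / 2.0356173e+07)
v_esc = 6258.0003 m/s = 6.2580 km/s

6.2580 km/s


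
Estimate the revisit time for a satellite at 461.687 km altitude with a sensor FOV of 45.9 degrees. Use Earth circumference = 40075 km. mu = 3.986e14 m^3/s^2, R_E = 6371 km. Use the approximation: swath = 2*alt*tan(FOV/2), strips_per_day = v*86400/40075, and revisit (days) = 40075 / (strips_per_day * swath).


swath = 2*461.687*tan(0.4005531) = 390.9984 km
v = sqrt(mu/r) = 7637.8809 m/s = 7.6379 km/s
strips/day = v*86400/40075 = 7.6379*86400/40075 = 16.4669
coverage/day = strips * swath = 16.4669 * 390.9984 = 6438.5497 km
revisit = 40075 / 6438.5497 = 6.2242 days

6.2242 days


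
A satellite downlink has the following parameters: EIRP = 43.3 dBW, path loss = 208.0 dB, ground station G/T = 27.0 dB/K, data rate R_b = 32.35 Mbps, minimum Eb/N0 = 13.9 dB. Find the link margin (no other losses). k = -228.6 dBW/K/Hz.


C/N0 = EIRP - FSPL + G/T - k = 43.3 - 208.0 + 27.0 - (-228.6)
C/N0 = 90.9000 dB-Hz
R_b = 32.35 Mbps = 3.235e+07 bps -> 10*log10(R_b) = 75.0987 dB-Hz
Eb/N0 = C/N0 - 10*log10(R_b) = 90.9000 - 75.0987 = 15.8013 dB
Margin = Eb/N0 - Eb/N0_req = 15.8013 - 13.9 = 1.9013 dB (link closes)

1.9013 dB


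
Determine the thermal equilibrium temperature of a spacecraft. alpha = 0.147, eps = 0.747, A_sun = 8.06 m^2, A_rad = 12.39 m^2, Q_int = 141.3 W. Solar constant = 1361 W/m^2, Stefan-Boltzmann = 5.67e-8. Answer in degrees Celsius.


Numerator = alpha*S*A_sun + Q_int = 0.147*1361*8.06 + 141.3 = 1753.8400 W
Denominator = eps*sigma*A_rad = 0.747*5.67e-8*12.39 = 5.2477721e-07 W/K^4
T^4 = 3.3420659e+09 K^4
T = 240.4384 K = -32.7116 C

-32.7116 degrees Celsius


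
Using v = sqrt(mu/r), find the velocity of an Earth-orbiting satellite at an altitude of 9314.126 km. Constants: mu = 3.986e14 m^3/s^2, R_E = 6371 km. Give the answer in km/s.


r = R_E + alt = 6371.0 + 9314.126 = 15685.1260 km = 1.5685126e+07 m
v = sqrt(mu/r) = sqrt(3.986e14 / 1.5685126e+07) = 5041.0922 m/s = 5.0411 km/s

5.0411 km/s


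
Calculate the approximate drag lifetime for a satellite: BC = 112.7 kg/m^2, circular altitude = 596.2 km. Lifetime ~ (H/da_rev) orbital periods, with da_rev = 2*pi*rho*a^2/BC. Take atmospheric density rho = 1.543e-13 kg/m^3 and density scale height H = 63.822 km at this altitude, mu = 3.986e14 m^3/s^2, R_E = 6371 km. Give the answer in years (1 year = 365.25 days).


a = R_E + alt = 6967.2000 km = 6.9672e+06 m
da_rev = 2*pi*rho*a^2/BC = 2*pi*1.543e-13*(6.9672e+06)^2/112.7 = 0.417578792 m per revolution
N = H/da_rev = 63822.0000 m / 0.417578792 m = 152838.2218 revolutions
P = 2*pi*sqrt(a^3/mu) = 5787.6017 s
lifetime = N*P = 152838.2218 * 5787.6017 = 8.8456676e+08 s = 10238.0412 days
years = 10238.0412 / 365.25 = 28.0302 years

28.0302 years


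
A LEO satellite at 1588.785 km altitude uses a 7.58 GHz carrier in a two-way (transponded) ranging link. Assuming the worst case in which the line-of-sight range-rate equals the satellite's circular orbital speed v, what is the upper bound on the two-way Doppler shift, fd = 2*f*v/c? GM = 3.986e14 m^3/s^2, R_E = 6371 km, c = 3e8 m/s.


r = 7.959785e+06 m
v = sqrt(mu/r) = 7076.4913 m/s (worst-case radial velocity)
f = 7.58 GHz = 7.58e+09 Hz
fd = 2*f*v/c = 2*7.58e+09*7076.4913/3.0e+08
fd = 357598.6949 Hz

357598.6949 Hz


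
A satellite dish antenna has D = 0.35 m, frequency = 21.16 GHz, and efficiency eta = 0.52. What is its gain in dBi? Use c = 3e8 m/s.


lambda = c/f = 3e8 / 2.116e+10 = 0.01417769 m
G = eta*(pi*D/lambda)^2 = 0.52*(pi*0.35/0.01417769)^2
G = 3127.7209 (linear)
G = 10*log10(3127.7209) = 34.9523 dBi

34.9523 dBi


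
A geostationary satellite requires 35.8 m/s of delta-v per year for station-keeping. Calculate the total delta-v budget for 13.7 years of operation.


dV = rate * years = 35.8 * 13.7
dV = 490.4600 m/s

490.4600 m/s


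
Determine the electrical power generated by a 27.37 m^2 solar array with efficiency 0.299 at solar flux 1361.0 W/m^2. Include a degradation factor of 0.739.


P = area * eta * S * degradation
P = 27.37 * 0.299 * 1361.0 * 0.739
P = 8230.9232 W

8230.9232 W


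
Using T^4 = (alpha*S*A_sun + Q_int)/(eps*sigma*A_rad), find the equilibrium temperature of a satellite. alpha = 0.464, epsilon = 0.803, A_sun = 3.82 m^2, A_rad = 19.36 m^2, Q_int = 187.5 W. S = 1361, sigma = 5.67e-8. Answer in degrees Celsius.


Numerator = alpha*S*A_sun + Q_int = 0.464*1361*3.82 + 187.5 = 2599.8453 W
Denominator = eps*sigma*A_rad = 0.803*5.67e-8*19.36 = 8.8146274e-07 W/K^4
T^4 = 2.949467e+09 K^4
T = 233.0429 K = -40.1071 C

-40.1071 degrees Celsius


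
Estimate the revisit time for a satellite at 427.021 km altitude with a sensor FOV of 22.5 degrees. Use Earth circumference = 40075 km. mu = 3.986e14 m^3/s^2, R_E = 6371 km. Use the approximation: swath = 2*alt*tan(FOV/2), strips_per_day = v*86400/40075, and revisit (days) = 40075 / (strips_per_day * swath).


swath = 2*427.021*tan(0.1963495) = 169.8795 km
v = sqrt(mu/r) = 7657.3306 m/s = 7.6573 km/s
strips/day = v*86400/40075 = 7.6573*86400/40075 = 16.5089
coverage/day = strips * swath = 16.5089 * 169.8795 = 2804.5205 km
revisit = 40075 / 2804.5205 = 14.2894 days

14.2894 days


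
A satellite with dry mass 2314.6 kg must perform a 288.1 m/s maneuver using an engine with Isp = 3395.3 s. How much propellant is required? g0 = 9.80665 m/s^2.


ve = Isp * g0 = 3395.3 * 9.80665 = 33296.518745 m/s
mass ratio = exp(dv/ve) = exp(288.1/33296.518745) = 1.00869010
m_prop = m_dry * (mr - 1) = 2314.6 * (1.00869010 - 1)
m_prop = 20.1141 kg

20.1141 kg


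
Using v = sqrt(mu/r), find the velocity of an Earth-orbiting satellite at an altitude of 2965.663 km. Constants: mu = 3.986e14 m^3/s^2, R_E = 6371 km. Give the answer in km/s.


r = R_E + alt = 6371.0 + 2965.663 = 9336.6630 km = 9.336663e+06 m
v = sqrt(mu/r) = sqrt(3.986e14 / 9.336663e+06) = 6533.9048 m/s = 6.5339 km/s

6.5339 km/s


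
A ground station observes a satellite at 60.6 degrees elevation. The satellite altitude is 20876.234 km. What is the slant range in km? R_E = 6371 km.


h = 20876.234 km, el = 60.6 deg
d = -R_E*sin(el) + sqrt((R_E*sin(el))^2 + 2*R_E*h + h^2)
d = -6371.0000*sin(1.0577) + sqrt((6371.0000*0.8712138)^2 + 2*6371.0000*20876.234 + 20876.234^2)
d = 21516.6394 km

21516.6394 km
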